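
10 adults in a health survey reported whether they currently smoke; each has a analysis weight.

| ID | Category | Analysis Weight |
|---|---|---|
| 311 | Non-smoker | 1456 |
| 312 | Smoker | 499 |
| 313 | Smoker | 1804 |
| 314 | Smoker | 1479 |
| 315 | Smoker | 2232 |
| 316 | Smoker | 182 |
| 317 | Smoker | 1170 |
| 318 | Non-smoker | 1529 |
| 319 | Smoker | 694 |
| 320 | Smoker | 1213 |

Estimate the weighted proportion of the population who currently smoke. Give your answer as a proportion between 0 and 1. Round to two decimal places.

0.76

Sum of weights for 'Smoker' = 499 + 1804 + 1479 + 2232 + 182 + 1170 + 694 + 1213 = 9273
Total weight = 12258
Weighted proportion = 9273 / 12258 = 0.75648556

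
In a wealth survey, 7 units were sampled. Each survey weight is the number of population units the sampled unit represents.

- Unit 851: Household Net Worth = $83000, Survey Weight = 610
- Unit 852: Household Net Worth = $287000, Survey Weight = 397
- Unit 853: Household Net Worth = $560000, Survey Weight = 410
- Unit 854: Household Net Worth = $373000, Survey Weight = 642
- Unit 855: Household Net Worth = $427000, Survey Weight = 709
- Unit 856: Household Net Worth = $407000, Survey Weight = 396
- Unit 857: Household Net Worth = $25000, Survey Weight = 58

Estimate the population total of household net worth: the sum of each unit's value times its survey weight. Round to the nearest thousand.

Weighted total = 1099000000

1099000000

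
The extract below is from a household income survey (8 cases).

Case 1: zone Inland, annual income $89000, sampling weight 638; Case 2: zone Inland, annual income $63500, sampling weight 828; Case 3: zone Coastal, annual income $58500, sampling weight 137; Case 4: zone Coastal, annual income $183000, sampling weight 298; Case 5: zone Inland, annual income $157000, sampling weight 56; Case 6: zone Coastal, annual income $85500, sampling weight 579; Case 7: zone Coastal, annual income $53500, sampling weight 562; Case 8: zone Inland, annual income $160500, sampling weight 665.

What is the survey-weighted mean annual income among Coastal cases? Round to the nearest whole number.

Coastal rows: 3, 4, 6, 7
Weighted sum = 58500×137 + 183000×298 + 85500×579 + 53500×562
  = 8014500 + 54534000 + 49504500 + 30067000 = 142120000
Sum of weights = 137 + 298 + 579 + 562 = 1576
Weighted mean = 142120000 / 1576 = 90177.665

90178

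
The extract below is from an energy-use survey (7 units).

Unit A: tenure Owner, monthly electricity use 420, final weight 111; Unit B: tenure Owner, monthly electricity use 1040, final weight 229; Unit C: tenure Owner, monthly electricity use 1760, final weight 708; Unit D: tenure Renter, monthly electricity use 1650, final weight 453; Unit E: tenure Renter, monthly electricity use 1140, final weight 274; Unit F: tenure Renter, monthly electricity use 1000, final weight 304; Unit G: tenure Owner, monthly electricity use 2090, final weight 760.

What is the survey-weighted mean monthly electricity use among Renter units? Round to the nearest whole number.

Renter rows: D, E, F
Weighted sum = 1363810
Sum of weights = 453 + 274 + 304 = 1031
Weighted mean = 1363810 / 1031 = 1322.8031

1323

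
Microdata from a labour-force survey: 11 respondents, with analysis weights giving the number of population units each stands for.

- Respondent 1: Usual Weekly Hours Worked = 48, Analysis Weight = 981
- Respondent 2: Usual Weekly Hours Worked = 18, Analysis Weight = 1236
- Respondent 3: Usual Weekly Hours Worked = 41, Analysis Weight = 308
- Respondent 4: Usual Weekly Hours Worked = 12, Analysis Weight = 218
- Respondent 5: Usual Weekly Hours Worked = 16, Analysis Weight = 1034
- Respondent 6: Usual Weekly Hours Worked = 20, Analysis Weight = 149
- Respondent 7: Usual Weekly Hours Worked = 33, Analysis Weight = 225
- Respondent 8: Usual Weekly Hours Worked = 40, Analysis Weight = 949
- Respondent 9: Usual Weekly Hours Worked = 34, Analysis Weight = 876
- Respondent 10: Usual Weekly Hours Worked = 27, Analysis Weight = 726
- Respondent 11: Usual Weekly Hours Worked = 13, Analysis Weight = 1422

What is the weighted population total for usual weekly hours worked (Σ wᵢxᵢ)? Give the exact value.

217361

Weighted total = 48×981 + 18×1236 + 41×308 + 12×218 + 16×1034 + 20×149 + 33×225 + 40×949 + 34×876 + 27×726 + 13×1422
  = 47088 + 22248 + 12628 + 2616 + 16544 + 2980 + 7425 + 37960 + 29784 + 19602 + 18486 = 217361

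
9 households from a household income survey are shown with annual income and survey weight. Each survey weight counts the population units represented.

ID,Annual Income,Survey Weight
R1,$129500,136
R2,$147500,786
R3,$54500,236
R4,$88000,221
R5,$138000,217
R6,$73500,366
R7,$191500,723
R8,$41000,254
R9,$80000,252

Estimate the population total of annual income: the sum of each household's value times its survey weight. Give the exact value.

391732500

Weighted total = 129500×136 + 147500×786 + 54500×236 + 88000×221 + 138000×217 + 73500×366 + 191500×723 + 41000×254 + 80000×252
  = 17612000 + 115935000 + 12862000 + 19448000 + 29946000 + 26901000 + 138454500 + 10414000 + 20160000 = 391732500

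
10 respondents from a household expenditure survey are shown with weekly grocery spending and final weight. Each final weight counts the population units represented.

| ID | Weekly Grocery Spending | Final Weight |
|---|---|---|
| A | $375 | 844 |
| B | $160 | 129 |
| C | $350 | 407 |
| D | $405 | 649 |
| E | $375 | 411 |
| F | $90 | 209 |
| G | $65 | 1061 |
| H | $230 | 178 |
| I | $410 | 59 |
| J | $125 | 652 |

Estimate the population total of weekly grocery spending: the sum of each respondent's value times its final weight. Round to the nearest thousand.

Weighted total = 1130965

1131000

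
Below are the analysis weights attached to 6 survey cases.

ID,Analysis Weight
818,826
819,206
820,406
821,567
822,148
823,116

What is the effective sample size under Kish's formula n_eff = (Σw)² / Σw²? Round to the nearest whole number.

4

Σ wᵢ = 826 + 206 + 406 + 567 + 148 + 116 = 2269
Σ wᵢ² = 682276 + 42436 + 164836 + 321489 + 21904 + 13456 = 1246397
n_eff = 2269² / 1246397 = 5148361 / 1246397 = 4.1305948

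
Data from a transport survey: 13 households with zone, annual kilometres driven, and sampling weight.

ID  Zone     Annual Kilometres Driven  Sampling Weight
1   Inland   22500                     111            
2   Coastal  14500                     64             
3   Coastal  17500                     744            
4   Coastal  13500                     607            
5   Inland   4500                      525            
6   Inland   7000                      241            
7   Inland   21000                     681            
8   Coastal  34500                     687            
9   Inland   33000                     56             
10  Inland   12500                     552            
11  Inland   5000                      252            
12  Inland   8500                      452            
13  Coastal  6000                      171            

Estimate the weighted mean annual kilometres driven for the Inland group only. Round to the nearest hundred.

12100

Inland rows: 1, 5, 6, 7, 9, 10, 11, 12
Weighted sum = 22500×111 + 4500×525 + 7000×241 + 21000×681 + 33000×56 + 12500×552 + 5000×252 + 8500×452
  = 34698000
Sum of weights = 111 + 525 + 241 + 681 + 56 + 552 + 252 + 452 = 2870
Weighted mean = 34698000 / 2870 = 12089.895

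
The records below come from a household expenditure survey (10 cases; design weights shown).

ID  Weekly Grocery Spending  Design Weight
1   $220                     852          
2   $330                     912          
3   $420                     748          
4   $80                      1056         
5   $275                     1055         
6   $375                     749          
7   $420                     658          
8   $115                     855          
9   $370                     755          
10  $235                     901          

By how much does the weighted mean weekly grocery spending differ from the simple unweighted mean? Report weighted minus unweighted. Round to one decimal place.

-11.9

Unweighted sum = 2840
Unweighted mean = 2840 / 10 = 284
Weighted sum = 220×852 + 330×912 + 420×748 + 80×1056 + 275×1055 + 375×749 + 420×658 + 115×855 + 370×755 + 235×901
  = 187440 + 300960 + 314160 + 84480 + 290125 + 280875 + 276360 + 98325 + 279350 + 211735 = 2323810
Sum of weights = 8541
Weighted mean = 2323810 / 8541 = 272.07704
Difference (weighted minus unweighted) = -11.92296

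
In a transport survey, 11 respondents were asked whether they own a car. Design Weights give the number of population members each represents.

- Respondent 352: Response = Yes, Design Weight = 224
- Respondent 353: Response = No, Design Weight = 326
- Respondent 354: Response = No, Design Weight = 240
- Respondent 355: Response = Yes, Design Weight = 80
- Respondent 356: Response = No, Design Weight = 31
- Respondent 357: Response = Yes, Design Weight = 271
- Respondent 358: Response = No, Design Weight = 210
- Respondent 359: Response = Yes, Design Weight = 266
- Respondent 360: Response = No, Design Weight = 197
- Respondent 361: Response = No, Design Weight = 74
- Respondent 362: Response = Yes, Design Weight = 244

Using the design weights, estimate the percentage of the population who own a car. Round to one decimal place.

Sum of weights for 'Yes' = 224 + 80 + 271 + 266 + 244 = 1085
Total weight = 224 + 326 + 240 + 80 + 31 + 271 + 210 + 266 + 197 + 74 + 244 = 2163
Weighted proportion = 1085 / 2163 = 0.50161812 → 50.161812%

50.2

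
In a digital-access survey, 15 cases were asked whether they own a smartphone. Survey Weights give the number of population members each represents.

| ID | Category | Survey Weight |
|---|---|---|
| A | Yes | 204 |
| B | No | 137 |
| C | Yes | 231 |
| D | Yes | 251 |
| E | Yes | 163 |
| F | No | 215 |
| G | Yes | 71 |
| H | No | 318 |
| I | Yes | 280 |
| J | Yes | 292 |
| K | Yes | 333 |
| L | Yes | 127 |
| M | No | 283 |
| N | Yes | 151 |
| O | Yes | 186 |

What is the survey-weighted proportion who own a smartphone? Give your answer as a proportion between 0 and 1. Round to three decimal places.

0.706

Sum of weights for 'Yes' = 204 + 231 + 251 + 163 + 71 + 280 + 292 + 333 + 127 + 151 + 186 = 2289
Total weight = 3242
Weighted proportion = 2289 / 3242 = 0.70604565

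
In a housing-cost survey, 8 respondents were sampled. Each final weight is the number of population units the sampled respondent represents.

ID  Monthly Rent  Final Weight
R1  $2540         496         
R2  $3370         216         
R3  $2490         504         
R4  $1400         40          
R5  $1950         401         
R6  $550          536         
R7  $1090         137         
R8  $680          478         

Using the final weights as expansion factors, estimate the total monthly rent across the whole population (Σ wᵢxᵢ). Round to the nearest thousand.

4850000

Weighted total = 2540×496 + 3370×216 + 2490×504 + 1400×40 + 1950×401 + 550×536 + 1090×137 + 680×478
  = 1259840 + 727920 + 1254960 + 56000 + 781950 + 294800 + 149330 + 325040 = 4849840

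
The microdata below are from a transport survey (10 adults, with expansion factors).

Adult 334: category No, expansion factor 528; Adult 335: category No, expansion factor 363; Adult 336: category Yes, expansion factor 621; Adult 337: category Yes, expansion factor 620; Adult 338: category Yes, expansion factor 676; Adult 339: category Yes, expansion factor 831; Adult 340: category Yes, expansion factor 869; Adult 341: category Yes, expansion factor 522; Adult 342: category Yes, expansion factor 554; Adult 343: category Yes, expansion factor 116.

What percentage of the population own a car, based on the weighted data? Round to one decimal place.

Sum of weights for 'Yes' = 621 + 620 + 676 + 831 + 869 + 522 + 554 + 116 = 4809
Total weight = 528 + 363 + 621 + 620 + 676 + 831 + 869 + 522 + 554 + 116 = 5700
Weighted proportion = 4809 / 5700 = 0.84368421 → 84.368421%

84.4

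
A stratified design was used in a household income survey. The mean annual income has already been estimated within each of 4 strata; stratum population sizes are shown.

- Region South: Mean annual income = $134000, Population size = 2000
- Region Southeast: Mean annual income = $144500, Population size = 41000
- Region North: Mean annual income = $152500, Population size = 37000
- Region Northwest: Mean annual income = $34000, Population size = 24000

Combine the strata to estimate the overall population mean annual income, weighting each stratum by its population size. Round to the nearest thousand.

Σ Nₕ·x̄ₕ = 134000×2000 + 144500×41000 + 152500×37000 + 34000×24000
  = 268000000 + 5924500000 + 5642500000 + 816000000 = 12651000000
Σ Nₕ = 2000 + 41000 + 37000 + 24000 = 104000
Overall mean = 12651000000 / 104000 = 121644.23

122000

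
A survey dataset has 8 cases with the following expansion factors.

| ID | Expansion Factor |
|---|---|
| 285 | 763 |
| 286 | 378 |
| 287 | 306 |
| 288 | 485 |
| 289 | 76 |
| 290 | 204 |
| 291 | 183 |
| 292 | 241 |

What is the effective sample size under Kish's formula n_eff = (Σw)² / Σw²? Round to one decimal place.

Σ wᵢ = 763 + 378 + 306 + 485 + 76 + 204 + 183 + 241 = 2636
Σ wᵢ² = 582169 + 142884 + 93636 + 235225 + 5776 + 41616 + 33489 + 58081 = 1192876
n_eff = 2636² / 1192876 = 6948496 / 1192876 = 5.8249944

5.8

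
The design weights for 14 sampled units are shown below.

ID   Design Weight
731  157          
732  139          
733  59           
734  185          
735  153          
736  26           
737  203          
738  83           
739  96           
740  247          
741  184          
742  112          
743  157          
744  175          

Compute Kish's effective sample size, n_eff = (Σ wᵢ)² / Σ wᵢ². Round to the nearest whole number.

12

Σ wᵢ = 1976
Σ wᵢ² = 325758
n_eff = 1976² / 325758 = 3904576 / 325758 = 11.986125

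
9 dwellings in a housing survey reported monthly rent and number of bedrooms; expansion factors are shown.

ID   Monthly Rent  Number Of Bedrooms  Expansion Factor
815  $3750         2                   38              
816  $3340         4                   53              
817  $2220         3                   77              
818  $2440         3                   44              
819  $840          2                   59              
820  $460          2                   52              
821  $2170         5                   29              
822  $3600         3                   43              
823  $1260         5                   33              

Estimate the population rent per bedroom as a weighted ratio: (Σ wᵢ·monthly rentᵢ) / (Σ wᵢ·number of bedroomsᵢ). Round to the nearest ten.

Σ wᵢ·y = 3750×38 + 3340×53 + 2220×77 + 2440×44 + 840×59 + 460×52 + 2170×29 + 3600×43 + 1260×33
  = 930610
Σ wᵢ·x = 2×38 + 4×53 + 3×77 + 3×44 + 2×59 + 2×52 + 5×29 + 3×43 + 5×33
  = 1312
Ratio = 930610 / 1312 = 709.3064

710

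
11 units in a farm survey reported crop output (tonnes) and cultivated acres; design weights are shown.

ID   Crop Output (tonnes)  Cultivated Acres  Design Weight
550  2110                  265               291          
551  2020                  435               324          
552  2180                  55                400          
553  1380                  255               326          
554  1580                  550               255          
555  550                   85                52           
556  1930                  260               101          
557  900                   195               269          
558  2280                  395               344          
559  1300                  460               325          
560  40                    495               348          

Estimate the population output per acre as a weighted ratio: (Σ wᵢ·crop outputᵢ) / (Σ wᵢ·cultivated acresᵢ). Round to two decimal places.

Σ wᵢ·y = 2110×291 + 2020×324 + 2180×400 + 1380×326 + 1580×255 + 550×52 + 1930×101 + 900×269 + 2280×344 + 1300×325 + 40×348
  = 614010 + 654480 + 872000 + 449880 + 402900 + 28600 + 194930 + 242100 + 784320 + 422500 + 13920 = 4679640
Σ wᵢ·x = 265×291 + 435×324 + 55×400 + 255×326 + 550×255 + 85×52 + 260×101 + 195×269 + 395×344 + 460×325 + 495×348
  = 77115 + 140940 + 22000 + 83130 + 140250 + 4420 + 26260 + 52455 + 135880 + 149500 + 172260 = 1004210
Ratio = 4679640 / 1004210 = 4.6600213

4.66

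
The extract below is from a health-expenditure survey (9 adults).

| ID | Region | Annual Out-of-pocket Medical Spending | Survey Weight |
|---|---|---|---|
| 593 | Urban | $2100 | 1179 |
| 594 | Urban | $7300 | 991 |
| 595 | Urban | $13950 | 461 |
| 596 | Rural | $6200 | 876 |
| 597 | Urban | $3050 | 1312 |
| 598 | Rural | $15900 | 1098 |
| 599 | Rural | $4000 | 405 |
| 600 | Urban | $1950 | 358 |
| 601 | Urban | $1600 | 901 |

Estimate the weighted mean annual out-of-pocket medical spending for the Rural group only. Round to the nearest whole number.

Rural rows: 596, 598, 599
Weighted sum = 6200×876 + 15900×1098 + 4000×405
  = 5431200 + 17458200 + 1620000 = 24509400
Sum of weights = 876 + 1098 + 405 = 2379
Weighted mean = 24509400 / 2379 = 10302.396

10302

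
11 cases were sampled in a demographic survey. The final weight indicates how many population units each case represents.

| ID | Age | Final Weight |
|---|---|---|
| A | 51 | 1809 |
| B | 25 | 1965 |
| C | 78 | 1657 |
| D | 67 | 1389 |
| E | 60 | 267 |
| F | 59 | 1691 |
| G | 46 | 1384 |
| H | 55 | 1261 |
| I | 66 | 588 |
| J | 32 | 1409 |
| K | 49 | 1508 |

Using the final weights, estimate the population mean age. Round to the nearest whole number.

52

Weighted sum = 51×1809 + 25×1965 + 78×1657 + 67×1389 + 60×267 + 59×1691 + 46×1384 + 55×1261 + 66×588 + 32×1409 + 49×1508
  = 92259 + 49125 + 129246 + 93063 + 16020 + 99769 + 63664 + 69355 + 38808 + 45088 + 73892 = 770289
Sum of weights = 1809 + 1965 + 1657 + 1389 + 267 + 1691 + 1384 + 1261 + 588 + 1409 + 1508 = 14928
Weighted mean = 770289 / 14928 = 51.600281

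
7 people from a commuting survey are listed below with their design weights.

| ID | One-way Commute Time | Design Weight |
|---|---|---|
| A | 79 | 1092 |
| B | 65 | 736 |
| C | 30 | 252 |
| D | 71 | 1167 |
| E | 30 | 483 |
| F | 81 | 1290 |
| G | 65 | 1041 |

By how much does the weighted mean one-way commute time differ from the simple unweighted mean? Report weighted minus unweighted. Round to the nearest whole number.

Unweighted sum = 421
Unweighted mean = 421 / 7 = 60.142857
Weighted sum = 79×1092 + 65×736 + 30×252 + 71×1167 + 30×483 + 81×1290 + 65×1041
  = 86268 + 47840 + 7560 + 82857 + 14490 + 104490 + 67665 = 411170
Sum of weights = 1092 + 736 + 252 + 1167 + 483 + 1290 + 1041 = 6061
Weighted mean = 411170 / 6061 = 67.83864
Difference (weighted minus unweighted) = 7.6957833

8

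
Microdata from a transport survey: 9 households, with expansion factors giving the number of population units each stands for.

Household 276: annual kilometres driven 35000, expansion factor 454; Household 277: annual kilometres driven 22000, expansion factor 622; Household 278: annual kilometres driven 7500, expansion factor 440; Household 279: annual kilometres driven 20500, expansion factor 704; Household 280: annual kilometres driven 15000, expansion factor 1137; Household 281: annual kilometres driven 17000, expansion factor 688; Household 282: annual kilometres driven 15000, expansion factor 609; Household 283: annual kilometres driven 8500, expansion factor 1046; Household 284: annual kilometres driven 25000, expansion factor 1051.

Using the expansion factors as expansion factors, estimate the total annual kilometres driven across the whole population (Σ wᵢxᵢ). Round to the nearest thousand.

Weighted total = 35000×454 + 22000×622 + 7500×440 + 20500×704 + 15000×1137 + 17000×688 + 15000×609 + 8500×1046 + 25000×1051
  = 15890000 + 13684000 + 3300000 + 14432000 + 17055000 + 11696000 + 9135000 + 8891000 + 26275000 = 120358000

120358000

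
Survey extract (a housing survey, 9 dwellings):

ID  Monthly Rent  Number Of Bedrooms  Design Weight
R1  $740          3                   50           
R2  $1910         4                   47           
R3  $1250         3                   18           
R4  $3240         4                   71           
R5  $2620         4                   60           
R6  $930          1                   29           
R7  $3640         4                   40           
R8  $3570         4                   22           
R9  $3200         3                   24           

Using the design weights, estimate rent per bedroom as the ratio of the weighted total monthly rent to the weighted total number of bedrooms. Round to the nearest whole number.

683

Σ wᵢ·y = 740×50 + 1910×47 + 1250×18 + 3240×71 + 2620×60 + 930×29 + 3640×40 + 3570×22 + 3200×24
  = 864420
Σ wᵢ·x = 3×50 + 4×47 + 3×18 + 4×71 + 4×60 + 1×29 + 4×40 + 4×22 + 3×24
  = 1265
Ratio = 864420 / 1265 = 683.33597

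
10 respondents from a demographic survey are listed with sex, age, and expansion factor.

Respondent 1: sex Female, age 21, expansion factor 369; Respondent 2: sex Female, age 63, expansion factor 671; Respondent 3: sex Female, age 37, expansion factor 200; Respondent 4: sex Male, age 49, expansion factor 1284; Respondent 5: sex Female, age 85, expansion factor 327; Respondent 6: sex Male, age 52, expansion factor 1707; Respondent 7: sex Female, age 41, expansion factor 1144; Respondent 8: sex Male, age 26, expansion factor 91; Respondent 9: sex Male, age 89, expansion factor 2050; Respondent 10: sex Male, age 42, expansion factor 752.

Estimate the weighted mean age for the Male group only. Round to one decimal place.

Male rows: 4, 6, 8, 9, 10
Weighted sum = 49×1284 + 52×1707 + 26×91 + 89×2050 + 42×752
  = 368080
Sum of weights = 1284 + 1707 + 91 + 2050 + 752 = 5884
Weighted mean = 368080 / 5884 = 62.556084

62.6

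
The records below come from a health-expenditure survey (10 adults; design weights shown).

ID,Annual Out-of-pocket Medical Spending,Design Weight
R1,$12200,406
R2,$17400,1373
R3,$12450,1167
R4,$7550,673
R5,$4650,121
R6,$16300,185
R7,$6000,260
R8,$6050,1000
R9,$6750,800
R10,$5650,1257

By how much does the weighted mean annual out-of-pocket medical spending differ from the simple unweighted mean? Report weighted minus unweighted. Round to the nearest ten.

460

Unweighted sum = 95000
Unweighted mean = 95000 / 10 = 9500
Weighted sum = 72143900
Sum of weights = 7242
Weighted mean = 72143900 / 7242 = 9961.8752
Difference (weighted minus unweighted) = 461.87517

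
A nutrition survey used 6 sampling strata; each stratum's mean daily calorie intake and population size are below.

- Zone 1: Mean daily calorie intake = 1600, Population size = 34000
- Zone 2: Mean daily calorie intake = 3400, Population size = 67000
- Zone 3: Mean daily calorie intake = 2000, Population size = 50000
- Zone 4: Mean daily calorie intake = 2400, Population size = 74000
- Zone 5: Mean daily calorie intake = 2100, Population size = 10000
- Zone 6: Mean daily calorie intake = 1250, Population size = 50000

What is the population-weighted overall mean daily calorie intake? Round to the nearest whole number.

Σ Nₕ·x̄ₕ = 643300000
Σ Nₕ = 285000
Overall mean = 643300000 / 285000 = 2257.193

2257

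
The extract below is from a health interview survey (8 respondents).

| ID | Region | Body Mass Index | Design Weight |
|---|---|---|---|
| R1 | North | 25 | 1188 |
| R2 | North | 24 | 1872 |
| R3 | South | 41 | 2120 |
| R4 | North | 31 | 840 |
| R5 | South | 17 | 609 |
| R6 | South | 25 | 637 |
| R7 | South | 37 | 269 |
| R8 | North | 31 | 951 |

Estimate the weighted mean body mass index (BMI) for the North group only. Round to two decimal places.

26.83

North rows: R1, R2, R4, R8
Weighted sum = 130149
Sum of weights = 1188 + 1872 + 840 + 951 = 4851
Weighted mean = 130149 / 4851 = 26.829314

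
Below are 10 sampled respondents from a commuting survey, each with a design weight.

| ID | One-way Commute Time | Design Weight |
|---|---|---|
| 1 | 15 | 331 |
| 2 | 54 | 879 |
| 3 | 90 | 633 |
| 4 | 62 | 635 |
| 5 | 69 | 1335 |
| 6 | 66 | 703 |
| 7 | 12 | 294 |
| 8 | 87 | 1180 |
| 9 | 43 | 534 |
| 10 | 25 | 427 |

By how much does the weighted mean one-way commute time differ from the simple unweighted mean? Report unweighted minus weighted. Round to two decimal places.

Unweighted sum = 15 + 54 + 90 + 62 + 69 + 66 + 12 + 87 + 43 + 25 = 523
Unweighted mean = 523 / 10 = 52.3
Weighted sum = 15×331 + 54×879 + 90×633 + 62×635 + 69×1335 + 66×703 + 12×294 + 87×1180 + 43×534 + 25×427
  = 427109
Sum of weights = 6951
Weighted mean = 427109 / 6951 = 61.445691
Difference (unweighted minus weighted) = -9.1456913

-9.15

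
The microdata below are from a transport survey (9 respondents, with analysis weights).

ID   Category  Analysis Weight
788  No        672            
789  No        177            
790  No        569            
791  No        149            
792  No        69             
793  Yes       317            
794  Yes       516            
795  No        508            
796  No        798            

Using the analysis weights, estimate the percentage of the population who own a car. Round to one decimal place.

22.1

Sum of weights for 'Yes' = 317 + 516 = 833
Total weight = 672 + 177 + 569 + 149 + 69 + 317 + 516 + 508 + 798 = 3775
Weighted proportion = 833 / 3775 = 0.22066225 → 22.066225%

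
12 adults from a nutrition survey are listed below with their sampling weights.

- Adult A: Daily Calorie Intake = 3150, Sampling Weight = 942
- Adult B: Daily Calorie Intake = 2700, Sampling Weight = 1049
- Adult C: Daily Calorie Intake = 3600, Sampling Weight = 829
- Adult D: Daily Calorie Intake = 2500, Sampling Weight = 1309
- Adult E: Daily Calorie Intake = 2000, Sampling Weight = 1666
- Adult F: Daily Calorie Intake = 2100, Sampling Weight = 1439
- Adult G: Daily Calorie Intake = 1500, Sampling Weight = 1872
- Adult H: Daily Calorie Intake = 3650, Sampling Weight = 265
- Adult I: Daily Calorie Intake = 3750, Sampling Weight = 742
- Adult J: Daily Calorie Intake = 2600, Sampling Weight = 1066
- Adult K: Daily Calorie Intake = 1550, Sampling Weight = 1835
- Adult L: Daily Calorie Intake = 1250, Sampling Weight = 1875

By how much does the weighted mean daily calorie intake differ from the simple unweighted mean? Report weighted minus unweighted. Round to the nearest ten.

-320

Unweighted sum = 3150 + 2700 + 3600 + 2500 + 2000 + 2100 + 1500 + 3650 + 3750 + 2600 + 1550 + 1250 = 30350
Unweighted mean = 30350 / 12 = 2529.1667
Weighted sum = 3150×942 + 2700×1049 + 3600×829 + 2500×1309 + 2000×1666 + 2100×1439 + 1500×1872 + 3650×265 + 3750×742 + 2600×1066 + 1550×1835 + 1250×1875
  = 32927750
Sum of weights = 942 + 1049 + 829 + 1309 + 1666 + 1439 + 1872 + 265 + 742 + 1066 + 1835 + 1875 = 14889
Weighted mean = 32927750 / 14889 = 2211.5488
Difference (weighted minus unweighted) = -317.61787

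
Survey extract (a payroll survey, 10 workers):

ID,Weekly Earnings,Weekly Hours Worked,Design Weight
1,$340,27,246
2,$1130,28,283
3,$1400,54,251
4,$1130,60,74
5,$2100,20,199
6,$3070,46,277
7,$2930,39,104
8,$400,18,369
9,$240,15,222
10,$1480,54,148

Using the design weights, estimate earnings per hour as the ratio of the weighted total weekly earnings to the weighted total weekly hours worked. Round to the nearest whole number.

Σ wᵢ·y = 2831380
Σ wᵢ·x = 27×246 + 28×283 + 54×251 + 60×74 + 20×199 + 46×277 + 39×104 + 18×369 + 15×222 + 54×148
  = 6642 + 7924 + 13554 + 4440 + 3980 + 12742 + 4056 + 6642 + 3330 + 7992 = 71302
Ratio = 2831380 / 71302 = 39.709686

40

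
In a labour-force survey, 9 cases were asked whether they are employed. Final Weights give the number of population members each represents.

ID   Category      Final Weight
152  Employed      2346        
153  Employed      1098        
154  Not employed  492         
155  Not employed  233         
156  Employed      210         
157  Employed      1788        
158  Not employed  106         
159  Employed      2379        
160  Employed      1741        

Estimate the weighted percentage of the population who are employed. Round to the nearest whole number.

Sum of weights for 'Employed' = 2346 + 1098 + 210 + 1788 + 2379 + 1741 = 9562
Total weight = 10393
Weighted proportion = 9562 / 10393 = 0.92004234 → 92.004234%

92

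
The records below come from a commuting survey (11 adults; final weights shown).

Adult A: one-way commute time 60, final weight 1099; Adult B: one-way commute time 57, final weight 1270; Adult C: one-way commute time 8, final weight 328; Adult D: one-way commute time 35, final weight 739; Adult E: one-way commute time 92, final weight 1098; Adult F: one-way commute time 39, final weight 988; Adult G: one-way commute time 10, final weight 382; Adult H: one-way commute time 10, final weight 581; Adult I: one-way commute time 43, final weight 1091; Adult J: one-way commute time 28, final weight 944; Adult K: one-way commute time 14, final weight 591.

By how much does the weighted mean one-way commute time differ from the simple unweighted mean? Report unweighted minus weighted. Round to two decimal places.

-7.64

Unweighted sum = 60 + 57 + 8 + 35 + 92 + 39 + 10 + 10 + 43 + 28 + 14 = 396
Unweighted mean = 396 / 11 = 36
Weighted sum = 60×1099 + 57×1270 + 8×328 + 35×739 + 92×1098 + 39×988 + 10×382 + 10×581 + 43×1091 + 28×944 + 14×591
  = 397616
Sum of weights = 9111
Weighted mean = 397616 / 9111 = 43.641313
Difference (unweighted minus weighted) = -7.6413127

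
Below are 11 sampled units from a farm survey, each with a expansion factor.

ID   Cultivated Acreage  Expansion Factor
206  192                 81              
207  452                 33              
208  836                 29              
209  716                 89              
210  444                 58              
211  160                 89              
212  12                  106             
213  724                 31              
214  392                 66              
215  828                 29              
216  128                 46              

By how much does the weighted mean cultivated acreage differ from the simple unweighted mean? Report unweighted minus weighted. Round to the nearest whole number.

82

Unweighted sum = 192 + 452 + 836 + 716 + 444 + 160 + 12 + 724 + 392 + 828 + 128 = 4884
Unweighted mean = 4884 / 11 = 444
Weighted sum = 237916
Sum of weights = 81 + 33 + 29 + 89 + 58 + 89 + 106 + 31 + 66 + 29 + 46 = 657
Weighted mean = 237916 / 657 = 362.12481
Difference (unweighted minus weighted) = 81.87519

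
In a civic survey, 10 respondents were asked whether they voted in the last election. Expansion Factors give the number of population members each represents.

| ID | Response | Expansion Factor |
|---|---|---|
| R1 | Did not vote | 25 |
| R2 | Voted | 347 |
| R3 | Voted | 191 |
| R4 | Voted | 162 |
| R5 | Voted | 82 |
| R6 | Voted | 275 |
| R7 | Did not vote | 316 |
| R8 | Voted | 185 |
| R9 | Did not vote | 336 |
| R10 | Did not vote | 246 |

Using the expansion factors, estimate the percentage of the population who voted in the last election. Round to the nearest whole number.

Sum of weights for 'Voted' = 347 + 191 + 162 + 82 + 275 + 185 = 1242
Total weight = 2165
Weighted proportion = 1242 / 2165 = 0.57367206 → 57.367206%

57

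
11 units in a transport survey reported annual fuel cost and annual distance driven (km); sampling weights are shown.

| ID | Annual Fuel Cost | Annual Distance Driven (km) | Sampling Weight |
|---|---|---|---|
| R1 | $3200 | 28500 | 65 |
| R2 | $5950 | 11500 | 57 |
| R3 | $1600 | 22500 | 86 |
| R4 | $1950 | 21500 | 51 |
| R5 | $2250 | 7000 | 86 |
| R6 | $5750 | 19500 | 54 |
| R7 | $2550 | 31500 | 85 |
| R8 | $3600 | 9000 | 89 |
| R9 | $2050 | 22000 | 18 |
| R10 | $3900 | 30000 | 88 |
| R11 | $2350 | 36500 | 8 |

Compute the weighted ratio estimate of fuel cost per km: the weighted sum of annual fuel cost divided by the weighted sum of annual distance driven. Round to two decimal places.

0.16

Σ wᵢ·y = 2224250
Σ wᵢ·x = 28500×65 + 11500×57 + 22500×86 + 21500×51 + 7000×86 + 19500×54 + 31500×85 + 9000×89 + 22000×18 + 30000×88 + 36500×8
  = 1852500 + 655500 + 1935000 + 1096500 + 602000 + 1053000 + 2677500 + 801000 + 396000 + 2640000 + 292000 = 14001000
Ratio = 2224250 / 14001000 = 0.15886365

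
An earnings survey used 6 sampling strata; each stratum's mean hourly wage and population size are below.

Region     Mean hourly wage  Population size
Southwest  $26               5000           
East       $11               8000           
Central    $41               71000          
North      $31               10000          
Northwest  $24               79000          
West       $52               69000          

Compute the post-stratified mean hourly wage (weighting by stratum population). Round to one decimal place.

Σ Nₕ·x̄ₕ = 26×5000 + 11×8000 + 41×71000 + 31×10000 + 24×79000 + 52×69000
  = 8923000
Σ Nₕ = 5000 + 8000 + 71000 + 10000 + 79000 + 69000 = 242000
Overall mean = 8923000 / 242000 = 36.871901

36.9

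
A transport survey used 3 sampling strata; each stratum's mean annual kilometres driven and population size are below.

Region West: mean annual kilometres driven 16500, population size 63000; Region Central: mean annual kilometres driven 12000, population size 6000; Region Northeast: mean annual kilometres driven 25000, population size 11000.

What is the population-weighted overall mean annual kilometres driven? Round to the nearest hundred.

17300

Σ Nₕ·x̄ₕ = 16500×63000 + 12000×6000 + 25000×11000
  = 1039500000 + 72000000 + 275000000 = 1386500000
Σ Nₕ = 63000 + 6000 + 11000 = 80000
Overall mean = 1386500000 / 80000 = 17331.25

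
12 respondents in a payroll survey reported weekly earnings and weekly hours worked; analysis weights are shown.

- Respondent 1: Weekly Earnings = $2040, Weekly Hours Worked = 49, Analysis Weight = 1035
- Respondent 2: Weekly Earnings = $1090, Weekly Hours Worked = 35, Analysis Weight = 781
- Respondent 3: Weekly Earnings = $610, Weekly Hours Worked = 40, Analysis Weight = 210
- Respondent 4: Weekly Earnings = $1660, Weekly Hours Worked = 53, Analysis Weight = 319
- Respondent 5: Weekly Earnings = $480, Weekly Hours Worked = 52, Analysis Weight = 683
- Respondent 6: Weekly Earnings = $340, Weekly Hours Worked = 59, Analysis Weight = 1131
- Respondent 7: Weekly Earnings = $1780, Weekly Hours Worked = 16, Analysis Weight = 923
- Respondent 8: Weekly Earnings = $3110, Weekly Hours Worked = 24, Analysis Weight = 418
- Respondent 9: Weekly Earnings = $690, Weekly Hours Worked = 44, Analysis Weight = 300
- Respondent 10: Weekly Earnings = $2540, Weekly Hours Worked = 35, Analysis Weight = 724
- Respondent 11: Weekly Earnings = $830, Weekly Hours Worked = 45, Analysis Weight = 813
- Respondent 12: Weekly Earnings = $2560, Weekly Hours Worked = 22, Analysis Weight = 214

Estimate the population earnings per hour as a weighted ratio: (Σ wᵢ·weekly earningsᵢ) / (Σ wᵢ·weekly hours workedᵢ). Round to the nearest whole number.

Σ wᵢ·y = 2040×1035 + 1090×781 + 610×210 + 1660×319 + 480×683 + 340×1131 + 1780×923 + 3110×418 + 690×300 + 2540×724 + 830×813 + 2560×214
  = 10544220
Σ wᵢ·x = 49×1035 + 35×781 + 40×210 + 53×319 + 52×683 + 59×1131 + 16×923 + 24×418 + 44×300 + 35×724 + 45×813 + 22×214
  = 310235
Ratio = 10544220 / 310235 = 33.987848

34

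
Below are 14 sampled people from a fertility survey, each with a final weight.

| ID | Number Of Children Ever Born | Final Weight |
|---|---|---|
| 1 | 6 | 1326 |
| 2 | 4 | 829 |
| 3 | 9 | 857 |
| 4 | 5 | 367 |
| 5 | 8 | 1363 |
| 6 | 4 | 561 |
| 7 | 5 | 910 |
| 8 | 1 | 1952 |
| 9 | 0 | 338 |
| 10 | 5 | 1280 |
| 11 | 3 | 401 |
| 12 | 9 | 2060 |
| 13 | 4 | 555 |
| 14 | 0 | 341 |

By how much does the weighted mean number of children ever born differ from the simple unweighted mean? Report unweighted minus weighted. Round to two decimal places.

-0.74

Unweighted sum = 63
Unweighted mean = 63 / 14 = 4.5
Weighted sum = 68833
Sum of weights = 13140
Weighted mean = 68833 / 13140 = 5.2384323
Difference (unweighted minus weighted) = -0.73843227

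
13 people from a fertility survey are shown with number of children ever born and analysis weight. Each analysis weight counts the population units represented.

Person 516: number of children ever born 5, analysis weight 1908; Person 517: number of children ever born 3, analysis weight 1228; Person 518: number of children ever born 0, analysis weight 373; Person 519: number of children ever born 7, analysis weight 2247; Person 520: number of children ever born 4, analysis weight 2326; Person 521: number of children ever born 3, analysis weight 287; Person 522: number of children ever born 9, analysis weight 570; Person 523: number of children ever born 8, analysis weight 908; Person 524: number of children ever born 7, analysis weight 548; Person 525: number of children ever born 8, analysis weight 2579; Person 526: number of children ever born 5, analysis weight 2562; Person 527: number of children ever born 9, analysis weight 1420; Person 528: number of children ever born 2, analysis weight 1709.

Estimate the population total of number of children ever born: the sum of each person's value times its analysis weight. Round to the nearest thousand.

105000

Weighted total = 104988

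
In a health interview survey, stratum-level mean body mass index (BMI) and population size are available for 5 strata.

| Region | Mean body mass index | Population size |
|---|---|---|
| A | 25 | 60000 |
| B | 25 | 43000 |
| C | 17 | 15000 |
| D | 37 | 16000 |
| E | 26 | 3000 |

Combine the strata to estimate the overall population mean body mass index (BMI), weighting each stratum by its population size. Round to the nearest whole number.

Σ Nₕ·x̄ₕ = 25×60000 + 25×43000 + 17×15000 + 37×16000 + 26×3000
  = 1500000 + 1075000 + 255000 + 592000 + 78000 = 3500000
Σ Nₕ = 60000 + 43000 + 15000 + 16000 + 3000 = 137000
Overall mean = 3500000 / 137000 = 25.547445

26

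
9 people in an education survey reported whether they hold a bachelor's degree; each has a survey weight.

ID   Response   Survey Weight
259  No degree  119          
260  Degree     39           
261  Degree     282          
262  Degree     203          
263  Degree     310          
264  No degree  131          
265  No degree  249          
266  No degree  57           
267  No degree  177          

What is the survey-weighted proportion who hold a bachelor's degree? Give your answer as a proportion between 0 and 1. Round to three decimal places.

Sum of weights for 'Degree' = 39 + 282 + 203 + 310 = 834
Total weight = 119 + 39 + 282 + 203 + 310 + 131 + 249 + 57 + 177 = 1567
Weighted proportion = 834 / 1567 = 0.53222719

0.532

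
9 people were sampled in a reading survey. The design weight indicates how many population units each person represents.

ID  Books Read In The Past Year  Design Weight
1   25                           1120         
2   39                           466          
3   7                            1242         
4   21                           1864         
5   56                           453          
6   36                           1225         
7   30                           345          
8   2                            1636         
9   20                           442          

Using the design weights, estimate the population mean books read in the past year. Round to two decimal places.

Weighted sum = 25×1120 + 39×466 + 7×1242 + 21×1864 + 56×453 + 36×1225 + 30×345 + 2×1636 + 20×442
  = 28000 + 18174 + 8694 + 39144 + 25368 + 44100 + 10350 + 3272 + 8840 = 185942
Sum of weights = 1120 + 466 + 1242 + 1864 + 453 + 1225 + 345 + 1636 + 442 = 8793
Weighted mean = 185942 / 8793 = 21.146594

21.15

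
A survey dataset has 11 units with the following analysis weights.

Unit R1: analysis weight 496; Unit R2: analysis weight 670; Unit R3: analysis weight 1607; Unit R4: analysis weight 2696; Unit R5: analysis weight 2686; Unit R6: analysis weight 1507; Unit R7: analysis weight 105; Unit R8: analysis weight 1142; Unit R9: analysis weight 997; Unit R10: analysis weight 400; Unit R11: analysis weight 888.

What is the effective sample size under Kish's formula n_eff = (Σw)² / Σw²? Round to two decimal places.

7.47

Σ wᵢ = 13194
Σ wᵢ² = 23289168
n_eff = 13194² / 23289168 = 174081636 / 23289168 = 7.4747898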